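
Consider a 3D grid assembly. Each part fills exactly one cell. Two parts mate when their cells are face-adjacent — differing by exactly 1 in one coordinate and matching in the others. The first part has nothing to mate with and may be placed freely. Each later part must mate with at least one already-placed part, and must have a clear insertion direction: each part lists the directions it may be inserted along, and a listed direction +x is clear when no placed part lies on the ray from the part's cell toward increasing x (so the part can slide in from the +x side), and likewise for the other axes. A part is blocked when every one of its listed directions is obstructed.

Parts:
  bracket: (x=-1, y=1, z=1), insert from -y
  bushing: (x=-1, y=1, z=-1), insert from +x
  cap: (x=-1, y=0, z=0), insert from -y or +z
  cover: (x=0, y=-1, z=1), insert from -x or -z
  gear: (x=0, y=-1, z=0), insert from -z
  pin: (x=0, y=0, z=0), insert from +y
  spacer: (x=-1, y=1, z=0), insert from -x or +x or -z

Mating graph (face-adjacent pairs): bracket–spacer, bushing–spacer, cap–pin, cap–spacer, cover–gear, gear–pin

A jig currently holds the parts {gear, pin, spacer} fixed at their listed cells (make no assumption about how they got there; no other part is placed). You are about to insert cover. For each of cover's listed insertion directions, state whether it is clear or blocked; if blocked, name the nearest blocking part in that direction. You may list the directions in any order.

-x: clear; -z: blocked by gear

-x: ray from cover(0, -1, 1) has no placed part ⇒ clear
-z: nearest on ray is gear@(0, -1, 0) ⇒ blocked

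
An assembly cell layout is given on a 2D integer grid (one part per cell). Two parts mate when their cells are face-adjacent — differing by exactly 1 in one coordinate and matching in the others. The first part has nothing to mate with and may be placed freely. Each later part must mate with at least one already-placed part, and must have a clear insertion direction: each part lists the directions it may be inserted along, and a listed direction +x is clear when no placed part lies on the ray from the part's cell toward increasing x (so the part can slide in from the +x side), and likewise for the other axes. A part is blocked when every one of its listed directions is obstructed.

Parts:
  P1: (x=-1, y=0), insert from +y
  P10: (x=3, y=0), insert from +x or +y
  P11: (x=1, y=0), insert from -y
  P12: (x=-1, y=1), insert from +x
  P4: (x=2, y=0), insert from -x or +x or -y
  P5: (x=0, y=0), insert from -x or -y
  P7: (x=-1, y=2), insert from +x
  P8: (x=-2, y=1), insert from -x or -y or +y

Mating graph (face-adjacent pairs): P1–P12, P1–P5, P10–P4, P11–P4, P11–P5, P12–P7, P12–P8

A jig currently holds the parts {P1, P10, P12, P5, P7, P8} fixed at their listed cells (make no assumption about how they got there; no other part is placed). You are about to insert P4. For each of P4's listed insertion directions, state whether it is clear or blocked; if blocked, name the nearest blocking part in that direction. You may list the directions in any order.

-x: nearest on ray is P5@(0, 0) ⇒ blocked
+x: nearest on ray is P10@(3, 0) ⇒ blocked
-y: ray from P4(2, 0) has no placed part ⇒ clear

+x: blocked by P10; -x: blocked by P5; -y: clear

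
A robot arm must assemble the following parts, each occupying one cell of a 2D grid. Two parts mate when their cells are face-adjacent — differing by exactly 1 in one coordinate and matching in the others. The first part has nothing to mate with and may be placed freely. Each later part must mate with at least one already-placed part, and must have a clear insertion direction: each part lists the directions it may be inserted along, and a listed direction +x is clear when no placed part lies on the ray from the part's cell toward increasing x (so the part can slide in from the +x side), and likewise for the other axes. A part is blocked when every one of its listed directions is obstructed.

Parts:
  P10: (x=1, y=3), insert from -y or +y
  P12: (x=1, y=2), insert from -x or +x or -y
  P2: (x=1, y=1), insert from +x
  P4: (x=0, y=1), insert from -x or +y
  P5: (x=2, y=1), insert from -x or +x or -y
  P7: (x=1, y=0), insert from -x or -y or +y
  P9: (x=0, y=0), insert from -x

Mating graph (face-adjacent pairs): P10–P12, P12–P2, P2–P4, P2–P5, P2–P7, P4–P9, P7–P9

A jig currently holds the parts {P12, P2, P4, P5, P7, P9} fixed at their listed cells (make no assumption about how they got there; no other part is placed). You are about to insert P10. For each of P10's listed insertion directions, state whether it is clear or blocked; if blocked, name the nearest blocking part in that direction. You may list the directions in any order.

+y: clear; -y: blocked by P12

-y: nearest on ray is P12@(1, 2) ⇒ blocked
+y: ray from P10(1, 3) has no placed part ⇒ clear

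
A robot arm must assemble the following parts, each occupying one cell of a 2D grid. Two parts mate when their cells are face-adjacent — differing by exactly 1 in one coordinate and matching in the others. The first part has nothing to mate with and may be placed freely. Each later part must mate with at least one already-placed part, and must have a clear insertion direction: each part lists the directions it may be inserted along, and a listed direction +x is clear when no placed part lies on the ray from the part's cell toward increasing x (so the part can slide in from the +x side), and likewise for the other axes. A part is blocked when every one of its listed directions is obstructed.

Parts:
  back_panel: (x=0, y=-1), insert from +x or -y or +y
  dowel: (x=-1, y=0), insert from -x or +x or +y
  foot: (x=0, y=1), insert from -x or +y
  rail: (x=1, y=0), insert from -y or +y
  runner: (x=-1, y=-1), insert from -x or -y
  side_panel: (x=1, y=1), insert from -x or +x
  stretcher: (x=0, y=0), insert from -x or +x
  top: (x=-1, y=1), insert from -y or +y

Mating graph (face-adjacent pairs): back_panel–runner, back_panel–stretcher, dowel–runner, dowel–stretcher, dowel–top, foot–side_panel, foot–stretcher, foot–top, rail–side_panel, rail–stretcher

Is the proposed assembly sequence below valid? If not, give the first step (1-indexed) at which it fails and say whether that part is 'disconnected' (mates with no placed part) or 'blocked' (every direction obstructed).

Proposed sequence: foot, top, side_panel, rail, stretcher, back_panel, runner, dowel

1. foot@(0, 1) [-x clear] — {foot}
2. top@(-1, 1) [-y clear] — {foot, top}
3. side_panel@(1, 1) [+x clear] — {foot, side_panel, top}
4. rail@(1, 0) [-y clear] — {foot, rail, side_panel, top}
5. stretcher@(0, 0) [-x clear] — {foot, rail, side_panel, stretcher, top}
6. back_panel@(0, -1) [+x clear] — {back_panel, foot, rail, side_panel, stretcher, top}
7. runner@(-1, -1) [-x clear] — {back_panel, foot, rail, runner, side_panel, stretcher, top}
8. dowel@(-1, 0) [-x clear] — {back_panel, dowel, foot, rail, runner, side_panel, stretcher, top}

Valid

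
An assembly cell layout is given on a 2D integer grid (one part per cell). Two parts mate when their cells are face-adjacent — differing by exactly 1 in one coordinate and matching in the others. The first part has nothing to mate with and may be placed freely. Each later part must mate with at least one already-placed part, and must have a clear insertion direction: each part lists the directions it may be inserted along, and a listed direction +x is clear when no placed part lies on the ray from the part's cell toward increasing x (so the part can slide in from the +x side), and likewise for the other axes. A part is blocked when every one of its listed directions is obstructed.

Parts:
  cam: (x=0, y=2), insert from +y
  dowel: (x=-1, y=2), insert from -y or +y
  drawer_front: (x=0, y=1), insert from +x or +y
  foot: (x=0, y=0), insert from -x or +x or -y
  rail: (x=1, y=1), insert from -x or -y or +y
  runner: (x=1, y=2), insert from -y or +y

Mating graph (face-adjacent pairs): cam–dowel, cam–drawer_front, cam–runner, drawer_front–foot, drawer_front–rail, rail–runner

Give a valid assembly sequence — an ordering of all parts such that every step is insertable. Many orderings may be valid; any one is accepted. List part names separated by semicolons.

1. foot@(0, 0) [-x clear] — {foot}
2. drawer_front@(0, 1) [+x clear] — {drawer_front, foot}
3. rail@(1, 1) [-y clear] — {drawer_front, foot, rail}
4. runner@(1, 2) [+y clear] — {drawer_front, foot, rail, runner}
5. cam@(0, 2) [+y clear] — {cam, drawer_front, foot, rail, runner}
6. dowel@(-1, 2) [-y clear] — {cam, dowel, drawer_front, foot, rail, runner}

foot; drawer_front; rail; runner; cam; dowel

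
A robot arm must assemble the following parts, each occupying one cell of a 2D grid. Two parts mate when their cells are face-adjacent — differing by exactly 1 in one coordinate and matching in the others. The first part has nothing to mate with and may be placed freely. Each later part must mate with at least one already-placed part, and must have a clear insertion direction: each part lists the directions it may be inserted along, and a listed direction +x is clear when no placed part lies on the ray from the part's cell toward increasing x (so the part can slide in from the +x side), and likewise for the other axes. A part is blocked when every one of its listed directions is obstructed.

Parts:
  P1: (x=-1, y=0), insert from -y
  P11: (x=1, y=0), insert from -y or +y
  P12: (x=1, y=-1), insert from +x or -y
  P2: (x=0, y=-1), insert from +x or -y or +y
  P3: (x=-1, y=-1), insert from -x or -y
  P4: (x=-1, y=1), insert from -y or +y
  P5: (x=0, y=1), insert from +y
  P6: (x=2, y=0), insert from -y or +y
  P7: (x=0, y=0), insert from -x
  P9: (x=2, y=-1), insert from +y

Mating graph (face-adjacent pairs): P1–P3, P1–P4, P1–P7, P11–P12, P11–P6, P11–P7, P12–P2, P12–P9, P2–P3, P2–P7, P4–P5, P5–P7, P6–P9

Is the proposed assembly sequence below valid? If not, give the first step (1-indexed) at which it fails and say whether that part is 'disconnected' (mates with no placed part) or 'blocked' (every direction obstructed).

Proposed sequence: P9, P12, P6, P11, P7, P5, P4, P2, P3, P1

Invalid at step 10 (blocked)

1. P9@(2, -1) [+y clear] — {P9}
2. P12@(1, -1) [-y clear] — {P12, P9}
3. P6@(2, 0) [+y clear] — {P12, P6, P9}
4. P11@(1, 0) [+y clear] — {P11, P12, P6, P9}
5. P7@(0, 0) [-x clear] — {P11, P12, P6, P7, P9}
6. P5@(0, 1) [+y clear] — {P11, P12, P5, P6, P7, P9}
7. P4@(-1, 1) [-y clear] — {P11, P12, P4, P5, P6, P7, P9}
8. P2@(0, -1) [-y clear] — {P11, P12, P2, P4, P5, P6, P7, P9}
9. P3@(-1, -1) [-x clear] — {P11, P12, P2, P3, P4, P5, P6, P7, P9}
10. P1@(-1, 0) — -y all obstructed ⇒ blocked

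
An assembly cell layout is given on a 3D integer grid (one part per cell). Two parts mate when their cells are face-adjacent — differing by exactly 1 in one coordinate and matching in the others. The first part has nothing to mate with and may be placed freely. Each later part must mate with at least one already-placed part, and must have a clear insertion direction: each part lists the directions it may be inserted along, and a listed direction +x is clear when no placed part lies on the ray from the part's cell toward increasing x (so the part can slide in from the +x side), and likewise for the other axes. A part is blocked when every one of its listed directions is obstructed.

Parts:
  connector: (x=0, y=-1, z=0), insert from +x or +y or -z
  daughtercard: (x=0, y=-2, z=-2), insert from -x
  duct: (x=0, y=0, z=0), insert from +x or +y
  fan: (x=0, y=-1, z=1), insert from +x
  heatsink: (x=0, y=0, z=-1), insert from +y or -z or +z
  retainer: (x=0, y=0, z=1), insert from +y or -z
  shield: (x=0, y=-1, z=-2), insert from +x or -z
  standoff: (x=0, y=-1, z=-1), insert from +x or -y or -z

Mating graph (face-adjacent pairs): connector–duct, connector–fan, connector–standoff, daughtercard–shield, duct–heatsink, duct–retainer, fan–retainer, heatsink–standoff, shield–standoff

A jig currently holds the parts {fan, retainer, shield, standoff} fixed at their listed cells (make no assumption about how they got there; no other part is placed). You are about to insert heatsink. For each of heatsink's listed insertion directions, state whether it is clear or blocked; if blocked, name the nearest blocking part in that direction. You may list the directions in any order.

+y: ray from heatsink(0, 0, -1) has no placed part ⇒ clear
-z: ray from heatsink(0, 0, -1) has no placed part ⇒ clear
+z: nearest on ray is retainer@(0, 0, 1) ⇒ blocked

+y: clear; +z: blocked by retainer; -z: clear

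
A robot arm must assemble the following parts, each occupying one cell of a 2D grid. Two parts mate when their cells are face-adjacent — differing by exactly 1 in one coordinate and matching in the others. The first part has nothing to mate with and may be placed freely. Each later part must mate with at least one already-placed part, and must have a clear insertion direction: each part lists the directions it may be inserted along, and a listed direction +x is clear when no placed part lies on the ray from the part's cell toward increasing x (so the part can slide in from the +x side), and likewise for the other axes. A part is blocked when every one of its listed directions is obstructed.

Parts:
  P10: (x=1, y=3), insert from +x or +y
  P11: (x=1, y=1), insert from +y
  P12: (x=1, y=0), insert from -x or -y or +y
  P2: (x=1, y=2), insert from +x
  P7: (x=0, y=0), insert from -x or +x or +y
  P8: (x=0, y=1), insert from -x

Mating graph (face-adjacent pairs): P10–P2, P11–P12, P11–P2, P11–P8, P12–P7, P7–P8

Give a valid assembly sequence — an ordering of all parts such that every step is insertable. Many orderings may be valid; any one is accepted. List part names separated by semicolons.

P11; P8; P12; P7; P2; P10

1. P11@(1, 1) [+y clear] — {P11}
2. P8@(0, 1) [-x clear] — {P11, P8}
3. P12@(1, 0) [-x clear] — {P11, P12, P8}
4. P7@(0, 0) [-x clear] — {P11, P12, P7, P8}
5. P2@(1, 2) [+x clear] — {P11, P12, P2, P7, P8}
6. P10@(1, 3) [+x clear] — {P10, P11, P12, P2, P7, P8}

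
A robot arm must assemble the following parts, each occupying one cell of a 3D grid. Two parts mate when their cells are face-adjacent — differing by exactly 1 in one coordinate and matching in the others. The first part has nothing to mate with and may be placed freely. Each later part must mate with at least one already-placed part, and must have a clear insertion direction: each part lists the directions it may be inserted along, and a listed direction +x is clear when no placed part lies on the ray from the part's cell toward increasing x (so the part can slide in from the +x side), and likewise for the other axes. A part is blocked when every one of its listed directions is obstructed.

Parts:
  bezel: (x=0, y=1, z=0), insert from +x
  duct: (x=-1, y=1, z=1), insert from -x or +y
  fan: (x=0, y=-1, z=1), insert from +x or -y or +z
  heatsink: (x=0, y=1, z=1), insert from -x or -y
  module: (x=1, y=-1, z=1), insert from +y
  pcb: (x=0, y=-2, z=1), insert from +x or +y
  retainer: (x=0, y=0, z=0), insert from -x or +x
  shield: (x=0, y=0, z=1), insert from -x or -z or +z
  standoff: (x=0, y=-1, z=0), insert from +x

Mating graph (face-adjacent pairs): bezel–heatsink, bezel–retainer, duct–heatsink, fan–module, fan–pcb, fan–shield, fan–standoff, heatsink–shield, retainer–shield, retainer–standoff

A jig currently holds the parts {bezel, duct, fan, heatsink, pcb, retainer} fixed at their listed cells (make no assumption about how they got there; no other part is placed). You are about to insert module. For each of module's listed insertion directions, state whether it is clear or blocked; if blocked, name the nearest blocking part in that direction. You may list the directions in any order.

+y: clear

+y: ray from module(1, -1, 1) has no placed part ⇒ clear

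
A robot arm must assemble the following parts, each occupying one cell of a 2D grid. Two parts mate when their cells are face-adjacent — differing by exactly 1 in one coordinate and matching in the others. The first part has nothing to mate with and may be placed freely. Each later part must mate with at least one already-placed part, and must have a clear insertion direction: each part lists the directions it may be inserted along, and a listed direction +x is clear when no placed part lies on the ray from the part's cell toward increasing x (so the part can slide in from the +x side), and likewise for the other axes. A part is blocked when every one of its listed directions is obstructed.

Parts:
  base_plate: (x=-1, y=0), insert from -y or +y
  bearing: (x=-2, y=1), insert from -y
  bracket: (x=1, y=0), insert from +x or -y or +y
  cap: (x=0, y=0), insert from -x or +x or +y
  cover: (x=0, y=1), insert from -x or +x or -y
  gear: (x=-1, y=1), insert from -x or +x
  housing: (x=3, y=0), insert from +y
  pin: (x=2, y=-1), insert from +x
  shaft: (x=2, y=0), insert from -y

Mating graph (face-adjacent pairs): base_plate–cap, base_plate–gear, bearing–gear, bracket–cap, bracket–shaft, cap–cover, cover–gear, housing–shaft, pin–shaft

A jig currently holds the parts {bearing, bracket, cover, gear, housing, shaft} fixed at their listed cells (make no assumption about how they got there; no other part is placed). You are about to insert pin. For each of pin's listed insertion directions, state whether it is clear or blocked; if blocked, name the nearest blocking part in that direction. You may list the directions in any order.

+x: clear

+x: ray from pin(2, -1) has no placed part ⇒ clear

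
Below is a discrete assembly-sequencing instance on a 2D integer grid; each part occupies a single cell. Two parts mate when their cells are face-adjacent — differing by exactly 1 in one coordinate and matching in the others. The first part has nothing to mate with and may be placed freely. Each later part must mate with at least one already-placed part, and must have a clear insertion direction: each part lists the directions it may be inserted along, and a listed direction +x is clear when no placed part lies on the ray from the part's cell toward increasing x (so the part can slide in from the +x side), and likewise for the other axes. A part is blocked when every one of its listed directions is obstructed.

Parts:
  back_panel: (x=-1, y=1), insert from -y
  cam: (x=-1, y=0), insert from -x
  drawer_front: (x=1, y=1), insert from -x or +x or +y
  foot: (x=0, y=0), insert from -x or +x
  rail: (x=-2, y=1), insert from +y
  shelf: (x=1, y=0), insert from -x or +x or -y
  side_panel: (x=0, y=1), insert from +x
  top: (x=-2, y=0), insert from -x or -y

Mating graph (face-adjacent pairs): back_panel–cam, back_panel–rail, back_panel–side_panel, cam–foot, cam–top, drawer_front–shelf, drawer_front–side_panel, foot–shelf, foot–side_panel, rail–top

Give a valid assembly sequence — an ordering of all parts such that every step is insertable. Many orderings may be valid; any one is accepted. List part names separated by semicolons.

1. back_panel@(-1, 1) [-y clear] — {back_panel}
2. cam@(-1, 0) [-x clear] — {back_panel, cam}
3. rail@(-2, 1) [+y clear] — {back_panel, cam, rail}
4. foot@(0, 0) [+x clear] — {back_panel, cam, foot, rail}
5. side_panel@(0, 1) [+x clear] — {back_panel, cam, foot, rail, side_panel}
6. drawer_front@(1, 1) [+x clear] — {back_panel, cam, drawer_front, foot, rail, side_panel}
7. shelf@(1, 0) [+x clear] — {back_panel, cam, drawer_front, foot, rail, shelf, side_panel}
8. top@(-2, 0) [-x clear] — {back_panel, cam, drawer_front, foot, rail, shelf, side_panel, top}

back_panel; cam; rail; foot; side_panel; drawer_front; shelf; top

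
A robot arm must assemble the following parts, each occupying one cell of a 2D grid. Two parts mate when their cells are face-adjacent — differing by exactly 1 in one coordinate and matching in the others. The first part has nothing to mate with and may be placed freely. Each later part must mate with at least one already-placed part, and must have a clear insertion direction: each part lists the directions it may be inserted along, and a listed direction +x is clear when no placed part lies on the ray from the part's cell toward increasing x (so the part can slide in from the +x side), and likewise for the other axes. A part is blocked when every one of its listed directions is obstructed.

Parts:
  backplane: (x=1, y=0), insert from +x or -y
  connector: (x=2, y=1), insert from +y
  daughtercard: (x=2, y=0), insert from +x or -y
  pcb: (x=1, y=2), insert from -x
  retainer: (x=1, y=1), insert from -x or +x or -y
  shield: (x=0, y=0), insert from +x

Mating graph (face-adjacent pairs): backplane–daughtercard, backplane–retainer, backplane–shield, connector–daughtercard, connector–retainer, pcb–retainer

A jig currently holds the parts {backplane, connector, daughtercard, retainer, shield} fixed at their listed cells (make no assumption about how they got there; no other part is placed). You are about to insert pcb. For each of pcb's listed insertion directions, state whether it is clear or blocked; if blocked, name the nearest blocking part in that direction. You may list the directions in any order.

-x: ray from pcb(1, 2) has no placed part ⇒ clear

-x: clear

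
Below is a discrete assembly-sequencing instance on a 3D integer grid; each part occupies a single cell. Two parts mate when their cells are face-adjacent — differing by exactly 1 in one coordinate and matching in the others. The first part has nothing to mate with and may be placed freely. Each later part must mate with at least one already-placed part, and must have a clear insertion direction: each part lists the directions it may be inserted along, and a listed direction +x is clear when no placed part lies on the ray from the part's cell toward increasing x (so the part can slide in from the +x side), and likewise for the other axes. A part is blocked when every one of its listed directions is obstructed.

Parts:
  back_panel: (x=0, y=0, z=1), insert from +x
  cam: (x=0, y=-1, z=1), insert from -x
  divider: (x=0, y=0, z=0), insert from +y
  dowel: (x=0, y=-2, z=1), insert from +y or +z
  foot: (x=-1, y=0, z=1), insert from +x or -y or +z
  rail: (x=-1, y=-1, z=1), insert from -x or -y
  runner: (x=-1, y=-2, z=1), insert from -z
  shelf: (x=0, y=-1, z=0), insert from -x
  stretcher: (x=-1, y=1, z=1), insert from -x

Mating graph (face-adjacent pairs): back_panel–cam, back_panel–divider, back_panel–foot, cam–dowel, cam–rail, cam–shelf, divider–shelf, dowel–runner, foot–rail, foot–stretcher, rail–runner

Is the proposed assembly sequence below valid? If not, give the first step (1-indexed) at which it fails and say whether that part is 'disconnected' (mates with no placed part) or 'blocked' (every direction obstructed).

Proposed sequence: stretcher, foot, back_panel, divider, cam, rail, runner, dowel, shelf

Valid

1. stretcher@(-1, 1, 1) [-x clear] — {stretcher}
2. foot@(-1, 0, 1) [+x clear] — {foot, stretcher}
3. back_panel@(0, 0, 1) [+x clear] — {back_panel, foot, stretcher}
4. divider@(0, 0, 0) [+y clear] — {back_panel, divider, foot, stretcher}
5. cam@(0, -1, 1) [-x clear] — {back_panel, cam, divider, foot, stretcher}
6. rail@(-1, -1, 1) [-x clear] — {back_panel, cam, divider, foot, rail, stretcher}
7. runner@(-1, -2, 1) [-z clear] — {back_panel, cam, divider, foot, rail, runner, stretcher}
8. dowel@(0, -2, 1) [+z clear] — {back_panel, cam, divider, dowel, foot, rail, runner, stretcher}
9. shelf@(0, -1, 0) [-x clear] — {back_panel, cam, divider, dowel, foot, rail, runner, shelf, stretcher}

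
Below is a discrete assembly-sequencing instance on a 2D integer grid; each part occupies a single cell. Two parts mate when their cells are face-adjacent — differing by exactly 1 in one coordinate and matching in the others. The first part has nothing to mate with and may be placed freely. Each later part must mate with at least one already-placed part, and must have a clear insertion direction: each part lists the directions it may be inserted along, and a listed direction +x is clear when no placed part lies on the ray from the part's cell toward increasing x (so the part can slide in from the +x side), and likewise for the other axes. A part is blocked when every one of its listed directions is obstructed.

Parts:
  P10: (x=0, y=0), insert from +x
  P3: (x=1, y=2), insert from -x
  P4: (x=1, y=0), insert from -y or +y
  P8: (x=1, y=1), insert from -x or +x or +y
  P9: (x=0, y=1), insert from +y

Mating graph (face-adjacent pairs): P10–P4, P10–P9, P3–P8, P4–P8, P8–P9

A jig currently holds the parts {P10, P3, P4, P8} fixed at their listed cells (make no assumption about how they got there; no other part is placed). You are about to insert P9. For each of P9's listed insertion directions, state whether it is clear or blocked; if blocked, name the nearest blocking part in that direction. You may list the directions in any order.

+y: clear

+y: ray from P9(0, 1) has no placed part ⇒ clear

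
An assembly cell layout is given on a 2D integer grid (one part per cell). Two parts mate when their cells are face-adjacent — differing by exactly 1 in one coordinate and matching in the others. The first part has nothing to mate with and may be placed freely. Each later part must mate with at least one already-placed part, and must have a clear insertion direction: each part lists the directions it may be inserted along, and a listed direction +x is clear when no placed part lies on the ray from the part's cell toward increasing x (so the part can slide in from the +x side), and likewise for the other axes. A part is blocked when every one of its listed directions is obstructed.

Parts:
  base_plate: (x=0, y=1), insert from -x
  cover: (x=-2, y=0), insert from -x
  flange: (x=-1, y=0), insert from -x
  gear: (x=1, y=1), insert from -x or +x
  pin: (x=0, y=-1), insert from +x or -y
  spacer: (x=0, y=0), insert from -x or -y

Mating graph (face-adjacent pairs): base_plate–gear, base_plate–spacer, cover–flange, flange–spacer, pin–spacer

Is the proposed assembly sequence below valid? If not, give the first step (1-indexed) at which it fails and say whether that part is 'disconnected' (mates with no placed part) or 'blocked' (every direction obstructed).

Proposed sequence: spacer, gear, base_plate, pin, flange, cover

Invalid at step 2 (disconnected)

1. spacer@(0, 0) [-x clear] — {spacer}
2. gear@(1, 1) — no placed neighbour ⇒ disconnected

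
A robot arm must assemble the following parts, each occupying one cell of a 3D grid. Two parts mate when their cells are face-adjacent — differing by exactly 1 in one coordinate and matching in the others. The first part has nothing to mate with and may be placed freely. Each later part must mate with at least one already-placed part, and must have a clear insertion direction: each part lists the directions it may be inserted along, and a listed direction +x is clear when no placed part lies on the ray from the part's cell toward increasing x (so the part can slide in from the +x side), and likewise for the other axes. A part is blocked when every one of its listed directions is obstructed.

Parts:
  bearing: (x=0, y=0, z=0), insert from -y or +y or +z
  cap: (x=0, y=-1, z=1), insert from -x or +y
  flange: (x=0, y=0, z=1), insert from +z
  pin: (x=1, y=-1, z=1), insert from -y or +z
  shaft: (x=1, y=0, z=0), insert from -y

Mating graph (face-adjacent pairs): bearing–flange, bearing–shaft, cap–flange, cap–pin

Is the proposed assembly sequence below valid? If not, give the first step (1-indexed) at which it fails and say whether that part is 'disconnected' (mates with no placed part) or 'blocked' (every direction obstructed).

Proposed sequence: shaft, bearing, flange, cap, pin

1. shaft@(1, 0, 0) [-y clear] — {shaft}
2. bearing@(0, 0, 0) [-y clear] — {bearing, shaft}
3. flange@(0, 0, 1) [+z clear] — {bearing, flange, shaft}
4. cap@(0, -1, 1) [-x clear] — {bearing, cap, flange, shaft}
5. pin@(1, -1, 1) [-y clear] — {bearing, cap, flange, pin, shaft}

Valid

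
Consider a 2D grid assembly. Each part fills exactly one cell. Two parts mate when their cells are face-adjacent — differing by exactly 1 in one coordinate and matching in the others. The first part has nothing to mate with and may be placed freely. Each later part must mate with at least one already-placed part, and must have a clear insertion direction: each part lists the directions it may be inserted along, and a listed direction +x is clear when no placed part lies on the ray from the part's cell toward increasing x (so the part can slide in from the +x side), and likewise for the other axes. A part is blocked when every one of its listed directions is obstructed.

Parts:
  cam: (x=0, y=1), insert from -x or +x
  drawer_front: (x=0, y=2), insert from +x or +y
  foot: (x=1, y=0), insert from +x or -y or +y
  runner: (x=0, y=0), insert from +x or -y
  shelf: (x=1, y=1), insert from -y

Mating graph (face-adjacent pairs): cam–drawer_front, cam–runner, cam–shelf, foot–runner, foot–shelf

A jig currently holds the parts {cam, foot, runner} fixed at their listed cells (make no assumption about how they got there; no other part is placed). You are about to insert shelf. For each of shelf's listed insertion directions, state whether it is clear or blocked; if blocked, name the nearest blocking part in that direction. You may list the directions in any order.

-y: blocked by foot

-y: nearest on ray is foot@(1, 0) ⇒ blocked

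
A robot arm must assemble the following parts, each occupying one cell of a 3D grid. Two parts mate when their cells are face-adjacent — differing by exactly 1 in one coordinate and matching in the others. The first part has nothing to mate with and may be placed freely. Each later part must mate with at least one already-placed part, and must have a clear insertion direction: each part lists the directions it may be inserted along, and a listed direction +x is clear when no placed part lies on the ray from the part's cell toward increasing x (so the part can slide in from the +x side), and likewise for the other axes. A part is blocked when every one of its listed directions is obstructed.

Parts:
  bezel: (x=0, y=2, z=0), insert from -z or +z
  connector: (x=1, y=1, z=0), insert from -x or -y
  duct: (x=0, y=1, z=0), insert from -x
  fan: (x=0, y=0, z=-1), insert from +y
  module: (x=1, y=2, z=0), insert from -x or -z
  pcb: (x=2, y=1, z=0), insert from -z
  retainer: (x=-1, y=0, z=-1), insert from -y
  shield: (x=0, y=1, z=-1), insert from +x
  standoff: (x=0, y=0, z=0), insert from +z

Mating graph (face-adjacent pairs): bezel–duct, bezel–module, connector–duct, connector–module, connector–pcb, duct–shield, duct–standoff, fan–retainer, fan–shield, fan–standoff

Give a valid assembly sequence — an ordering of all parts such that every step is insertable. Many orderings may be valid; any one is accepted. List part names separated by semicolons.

duct; bezel; module; standoff; fan; connector; retainer; pcb; shield

1. duct@(0, 1, 0) [-x clear] — {duct}
2. bezel@(0, 2, 0) [-z clear] — {bezel, duct}
3. module@(1, 2, 0) [-z clear] — {bezel, duct, module}
4. standoff@(0, 0, 0) [+z clear] — {bezel, duct, module, standoff}
5. fan@(0, 0, -1) [+y clear] — {bezel, duct, fan, module, standoff}
6. connector@(1, 1, 0) [-y clear] — {bezel, connector, duct, fan, module, standoff}
7. retainer@(-1, 0, -1) [-y clear] — {bezel, connector, duct, fan, module, retainer, standoff}
8. pcb@(2, 1, 0) [-z clear] — {bezel, connector, duct, fan, module, pcb, retainer, standoff}
9. shield@(0, 1, -1) [+x clear] — {bezel, connector, duct, fan, module, pcb, retainer, shield, standoff}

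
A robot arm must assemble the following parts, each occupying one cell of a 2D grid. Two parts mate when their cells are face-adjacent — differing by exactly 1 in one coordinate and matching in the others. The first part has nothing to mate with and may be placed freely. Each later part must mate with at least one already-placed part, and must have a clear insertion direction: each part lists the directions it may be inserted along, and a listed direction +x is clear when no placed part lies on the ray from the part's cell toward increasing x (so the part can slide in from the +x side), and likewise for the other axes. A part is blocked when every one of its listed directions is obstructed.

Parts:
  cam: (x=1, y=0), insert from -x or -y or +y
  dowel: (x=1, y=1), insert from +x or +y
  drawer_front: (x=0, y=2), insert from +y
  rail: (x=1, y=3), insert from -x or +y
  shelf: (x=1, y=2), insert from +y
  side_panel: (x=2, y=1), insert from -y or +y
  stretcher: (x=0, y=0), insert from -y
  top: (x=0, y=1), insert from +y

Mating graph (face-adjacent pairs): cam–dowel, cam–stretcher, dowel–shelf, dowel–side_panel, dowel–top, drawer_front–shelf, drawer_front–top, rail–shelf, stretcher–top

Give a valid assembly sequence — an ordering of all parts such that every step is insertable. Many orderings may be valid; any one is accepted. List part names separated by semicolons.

dowel; cam; top; stretcher; shelf; rail; side_panel; drawer_front

1. dowel@(1, 1) [+x clear] — {dowel}
2. cam@(1, 0) [-x clear] — {cam, dowel}
3. top@(0, 1) [+y clear] — {cam, dowel, top}
4. stretcher@(0, 0) [-y clear] — {cam, dowel, stretcher, top}
5. shelf@(1, 2) [+y clear] — {cam, dowel, shelf, stretcher, top}
6. rail@(1, 3) [-x clear] — {cam, dowel, rail, shelf, stretcher, top}
7. side_panel@(2, 1) [-y clear] — {cam, dowel, rail, shelf, side_panel, stretcher, top}
8. drawer_front@(0, 2) [+y clear] — {cam, dowel, drawer_front, rail, shelf, side_panel, stretcher, top}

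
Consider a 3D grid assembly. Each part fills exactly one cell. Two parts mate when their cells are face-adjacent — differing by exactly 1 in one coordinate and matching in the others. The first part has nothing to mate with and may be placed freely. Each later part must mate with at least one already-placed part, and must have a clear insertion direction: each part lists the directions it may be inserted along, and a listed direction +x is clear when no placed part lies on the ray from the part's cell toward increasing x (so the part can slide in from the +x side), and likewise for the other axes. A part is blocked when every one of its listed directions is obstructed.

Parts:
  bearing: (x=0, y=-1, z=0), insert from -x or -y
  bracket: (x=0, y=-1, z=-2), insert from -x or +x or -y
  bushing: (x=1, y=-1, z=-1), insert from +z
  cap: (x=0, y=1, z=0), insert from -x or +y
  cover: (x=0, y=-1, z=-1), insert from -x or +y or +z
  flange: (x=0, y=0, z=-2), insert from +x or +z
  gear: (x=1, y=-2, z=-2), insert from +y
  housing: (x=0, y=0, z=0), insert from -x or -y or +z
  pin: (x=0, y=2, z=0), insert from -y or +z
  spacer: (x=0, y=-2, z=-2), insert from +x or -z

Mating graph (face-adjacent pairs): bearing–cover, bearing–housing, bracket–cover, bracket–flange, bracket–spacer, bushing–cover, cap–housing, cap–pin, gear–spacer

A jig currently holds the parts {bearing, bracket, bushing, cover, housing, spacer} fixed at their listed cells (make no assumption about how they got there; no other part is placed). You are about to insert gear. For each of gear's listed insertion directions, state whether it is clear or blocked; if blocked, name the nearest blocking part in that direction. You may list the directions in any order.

+y: ray from gear(1, -2, -2) has no placed part ⇒ clear

+y: clear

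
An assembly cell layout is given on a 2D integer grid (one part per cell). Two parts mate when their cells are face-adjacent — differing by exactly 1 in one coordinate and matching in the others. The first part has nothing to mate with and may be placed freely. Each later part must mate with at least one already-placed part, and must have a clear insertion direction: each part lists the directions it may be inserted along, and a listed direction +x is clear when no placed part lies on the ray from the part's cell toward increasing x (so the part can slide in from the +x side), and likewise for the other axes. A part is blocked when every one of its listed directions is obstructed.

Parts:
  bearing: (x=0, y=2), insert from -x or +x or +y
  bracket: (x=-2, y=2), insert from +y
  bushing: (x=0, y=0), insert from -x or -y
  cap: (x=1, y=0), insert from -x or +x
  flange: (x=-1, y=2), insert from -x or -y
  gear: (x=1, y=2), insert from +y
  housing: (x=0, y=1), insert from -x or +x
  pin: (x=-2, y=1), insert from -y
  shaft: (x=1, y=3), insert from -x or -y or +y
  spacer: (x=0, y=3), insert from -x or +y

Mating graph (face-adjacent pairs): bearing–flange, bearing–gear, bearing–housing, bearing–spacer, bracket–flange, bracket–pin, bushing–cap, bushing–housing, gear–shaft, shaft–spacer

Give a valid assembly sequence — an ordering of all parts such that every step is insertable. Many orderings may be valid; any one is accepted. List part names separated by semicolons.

1. spacer@(0, 3) [-x clear] — {spacer}
2. bearing@(0, 2) [-x clear] — {bearing, spacer}
3. housing@(0, 1) [-x clear] — {bearing, housing, spacer}
4. bushing@(0, 0) [-x clear] — {bearing, bushing, housing, spacer}
5. flange@(-1, 2) [-x clear] — {bearing, bushing, flange, housing, spacer}
6. cap@(1, 0) [+x clear] — {bearing, bushing, cap, flange, housing, spacer}
7. gear@(1, 2) [+y clear] — {bearing, bushing, cap, flange, gear, housing, spacer}
8. shaft@(1, 3) [+y clear] — {bearing, bushing, cap, flange, gear, housing, shaft, spacer}
9. bracket@(-2, 2) [+y clear] — {bearing, bracket, bushing, cap, flange, gear, housing, shaft, spacer}
10. pin@(-2, 1) [-y clear] — {bearing, bracket, bushing, cap, flange, gear, housing, pin, shaft, spacer}

spacer; bearing; housing; bushing; flange; cap; gear; shaft; bracket; pin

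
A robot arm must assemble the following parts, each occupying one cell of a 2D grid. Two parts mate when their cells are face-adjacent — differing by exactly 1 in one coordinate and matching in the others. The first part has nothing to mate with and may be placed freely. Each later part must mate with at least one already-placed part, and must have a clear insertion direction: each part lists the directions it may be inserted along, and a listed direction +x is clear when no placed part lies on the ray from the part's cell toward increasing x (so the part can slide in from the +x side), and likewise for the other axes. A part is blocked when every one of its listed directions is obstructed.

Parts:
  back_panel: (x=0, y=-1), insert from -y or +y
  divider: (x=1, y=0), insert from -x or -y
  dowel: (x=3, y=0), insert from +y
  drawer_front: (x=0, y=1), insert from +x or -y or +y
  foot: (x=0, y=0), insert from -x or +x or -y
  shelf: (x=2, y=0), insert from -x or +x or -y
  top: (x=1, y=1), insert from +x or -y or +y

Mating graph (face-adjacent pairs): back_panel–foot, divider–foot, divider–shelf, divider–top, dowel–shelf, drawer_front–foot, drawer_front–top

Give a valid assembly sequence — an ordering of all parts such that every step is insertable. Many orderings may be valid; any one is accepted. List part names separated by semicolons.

foot; divider; drawer_front; back_panel; top; shelf; dowel

1. foot@(0, 0) [-x clear] — {foot}
2. divider@(1, 0) [-y clear] — {divider, foot}
3. drawer_front@(0, 1) [+x clear] — {divider, drawer_front, foot}
4. back_panel@(0, -1) [-y clear] — {back_panel, divider, drawer_front, foot}
5. top@(1, 1) [+x clear] — {back_panel, divider, drawer_front, foot, top}
6. shelf@(2, 0) [+x clear] — {back_panel, divider, drawer_front, foot, shelf, top}
7. dowel@(3, 0) [+y clear] — {back_panel, divider, dowel, drawer_front, foot, shelf, top}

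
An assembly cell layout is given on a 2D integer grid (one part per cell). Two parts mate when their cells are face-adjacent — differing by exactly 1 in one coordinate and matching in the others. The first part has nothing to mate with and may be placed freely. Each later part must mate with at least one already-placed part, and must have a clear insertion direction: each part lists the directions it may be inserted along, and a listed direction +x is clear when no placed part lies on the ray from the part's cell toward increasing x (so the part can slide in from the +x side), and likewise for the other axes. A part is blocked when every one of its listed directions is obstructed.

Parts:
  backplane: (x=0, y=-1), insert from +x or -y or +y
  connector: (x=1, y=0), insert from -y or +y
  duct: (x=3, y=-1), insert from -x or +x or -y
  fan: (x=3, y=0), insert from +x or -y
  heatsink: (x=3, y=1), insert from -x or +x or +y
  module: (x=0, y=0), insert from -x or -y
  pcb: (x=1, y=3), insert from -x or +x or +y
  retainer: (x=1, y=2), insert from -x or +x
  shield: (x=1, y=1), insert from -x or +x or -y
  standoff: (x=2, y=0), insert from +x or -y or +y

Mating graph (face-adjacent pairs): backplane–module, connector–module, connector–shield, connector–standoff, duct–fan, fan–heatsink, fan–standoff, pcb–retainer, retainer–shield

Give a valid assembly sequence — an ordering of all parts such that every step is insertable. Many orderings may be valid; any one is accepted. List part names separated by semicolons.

fan; standoff; connector; module; backplane; duct; heatsink; shield; retainer; pcb

1. fan@(3, 0) [+x clear] — {fan}
2. standoff@(2, 0) [-y clear] — {fan, standoff}
3. connector@(1, 0) [-y clear] — {connector, fan, standoff}
4. module@(0, 0) [-x clear] — {connector, fan, module, standoff}
5. backplane@(0, -1) [+x clear] — {backplane, connector, fan, module, standoff}
6. duct@(3, -1) [+x clear] — {backplane, connector, duct, fan, module, standoff}
7. heatsink@(3, 1) [-x clear] — {backplane, connector, duct, fan, heatsink, module, standoff}
8. shield@(1, 1) [-x clear] — {backplane, connector, duct, fan, heatsink, module, shield, standoff}
9. retainer@(1, 2) [-x clear] — {backplane, connector, duct, fan, heatsink, module, retainer, shield, standoff}
10. pcb@(1, 3) [-x clear] — {backplane, connector, duct, fan, heatsink, module, pcb, retainer, shield, standoff}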